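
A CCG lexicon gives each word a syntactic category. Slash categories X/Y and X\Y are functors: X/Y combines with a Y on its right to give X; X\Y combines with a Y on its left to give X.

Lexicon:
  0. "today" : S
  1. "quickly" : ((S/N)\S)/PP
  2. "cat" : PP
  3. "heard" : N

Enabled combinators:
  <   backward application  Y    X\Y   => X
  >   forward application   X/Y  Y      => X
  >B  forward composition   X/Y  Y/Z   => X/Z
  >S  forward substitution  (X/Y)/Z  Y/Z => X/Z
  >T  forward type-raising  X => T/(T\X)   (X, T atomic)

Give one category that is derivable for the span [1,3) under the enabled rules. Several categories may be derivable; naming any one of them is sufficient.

[0,4] S   >
  [0,3] S/N   <
    [0,1] "today" : S
    [1,3] (S/N)\S   >
      [1,2] "quickly" : ((S/N)\S)/PP
      [2,3] "cat" : PP
  [3,4] "heard" : N

(S/N)\S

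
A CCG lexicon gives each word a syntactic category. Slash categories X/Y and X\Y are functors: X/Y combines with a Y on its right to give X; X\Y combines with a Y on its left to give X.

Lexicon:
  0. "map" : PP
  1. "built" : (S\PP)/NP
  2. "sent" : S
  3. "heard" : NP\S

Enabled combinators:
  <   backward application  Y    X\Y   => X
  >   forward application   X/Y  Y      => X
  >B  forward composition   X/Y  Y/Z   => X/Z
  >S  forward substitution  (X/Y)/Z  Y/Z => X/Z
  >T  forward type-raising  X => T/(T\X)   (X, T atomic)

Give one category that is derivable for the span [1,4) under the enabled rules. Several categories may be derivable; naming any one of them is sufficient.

[0,4] S   >
  [0,1] S/(S\PP)   >T
    [0,1] "map" : PP
  [1,4] S\PP   >
    [1,2] "built" : (S\PP)/NP
    [2,4] NP   <
      [2,3] "sent" : S
      [3,4] "heard" : NP\S

S\PP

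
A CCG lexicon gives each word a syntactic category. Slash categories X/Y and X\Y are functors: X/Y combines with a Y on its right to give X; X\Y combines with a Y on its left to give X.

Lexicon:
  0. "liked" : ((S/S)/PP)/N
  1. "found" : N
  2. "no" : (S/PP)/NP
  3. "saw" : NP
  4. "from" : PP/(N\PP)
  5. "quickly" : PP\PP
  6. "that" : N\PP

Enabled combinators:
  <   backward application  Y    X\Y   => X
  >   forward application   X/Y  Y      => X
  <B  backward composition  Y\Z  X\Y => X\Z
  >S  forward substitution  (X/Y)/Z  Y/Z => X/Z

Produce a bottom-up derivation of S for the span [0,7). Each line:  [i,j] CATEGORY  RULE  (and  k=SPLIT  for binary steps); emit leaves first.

[0,1] ((S/S)/PP)/N  lex  "liked"
[1,2] N  lex  "found"
[0,2] (S/S)/PP  >  k=1
[2,3] (S/PP)/NP  lex  "no"
[3,4] NP  lex  "saw"
[2,4] S/PP  >  k=3
[0,4] S/PP  >S  k=2
[4,5] PP/(N\PP)  lex  "from"
[5,6] PP\PP  lex  "quickly"
[6,7] N\PP  lex  "that"
[5,7] N\PP  <B  k=6
[4,7] PP  >  k=5
[0,7] S  >  k=4

[0,7] S   >
  [0,4] S/PP   >S
    [0,2] (S/S)/PP   >
      [0,1] "liked" : ((S/S)/PP)/N
      [1,2] "found" : N
    [2,4] S/PP   >
      [2,3] "no" : (S/PP)/NP
      [3,4] "saw" : NP
  [4,7] PP   >
    [4,5] "from" : PP/(N\PP)
    [5,7] N\PP   <B
      [5,6] "quickly" : PP\PP
      [6,7] "that" : N\PP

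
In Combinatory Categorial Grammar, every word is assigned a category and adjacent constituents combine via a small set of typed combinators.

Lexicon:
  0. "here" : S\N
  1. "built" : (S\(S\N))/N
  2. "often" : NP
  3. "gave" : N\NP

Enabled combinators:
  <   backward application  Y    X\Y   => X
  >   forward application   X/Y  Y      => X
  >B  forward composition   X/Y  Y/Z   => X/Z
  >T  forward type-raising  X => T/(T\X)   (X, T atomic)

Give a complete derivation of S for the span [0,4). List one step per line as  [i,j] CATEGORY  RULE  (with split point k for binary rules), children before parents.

[0,1] S\N  lex  "here"
[1,2] (S\(S\N))/N  lex  "built"
[2,3] NP  lex  "often"
[2,3] N/(N\NP)  >T
[3,4] N\NP  lex  "gave"
[2,4] N  >  k=3
[1,4] S\(S\N)  >  k=2
[0,4] S  <  k=1

[0,4] S   <
  [0,1] "here" : S\N
  [1,4] S\(S\N)   >
    [1,2] "built" : (S\(S\N))/N
    [2,4] N   >
      [2,3] N/(N\NP)   >T
        [2,3] "often" : NP
      [3,4] "gave" : N\NP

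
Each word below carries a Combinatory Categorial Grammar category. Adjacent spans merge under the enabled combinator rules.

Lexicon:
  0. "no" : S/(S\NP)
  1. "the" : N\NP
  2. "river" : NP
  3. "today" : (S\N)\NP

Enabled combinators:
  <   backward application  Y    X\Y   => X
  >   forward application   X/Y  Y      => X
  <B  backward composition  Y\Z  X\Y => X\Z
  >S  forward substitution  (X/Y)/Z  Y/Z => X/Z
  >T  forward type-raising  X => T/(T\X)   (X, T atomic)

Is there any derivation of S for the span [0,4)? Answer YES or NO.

YES

[0,4] S   >
  [0,1] "no" : S/(S\NP)
  [1,4] S\NP   <B
    [1,2] "the" : N\NP
    [2,4] S\N   <
      [2,3] "river" : NP
      [3,4] "today" : (S\N)\NP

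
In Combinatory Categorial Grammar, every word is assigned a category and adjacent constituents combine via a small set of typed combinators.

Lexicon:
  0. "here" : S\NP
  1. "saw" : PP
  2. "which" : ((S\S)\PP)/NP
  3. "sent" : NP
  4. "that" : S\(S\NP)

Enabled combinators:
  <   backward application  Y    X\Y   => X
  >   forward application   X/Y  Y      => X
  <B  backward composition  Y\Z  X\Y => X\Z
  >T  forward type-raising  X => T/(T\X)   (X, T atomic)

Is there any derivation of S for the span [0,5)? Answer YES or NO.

[0,5] S   <
  [0,4] S\NP   <B
    [0,1] "here" : S\NP
    [1,4] S\S   <
      [1,2] "saw" : PP
      [2,4] (S\S)\PP   >
        [2,3] "which" : ((S\S)\PP)/NP
        [3,4] "sent" : NP
  [4,5] "that" : S\(S\NP)

YES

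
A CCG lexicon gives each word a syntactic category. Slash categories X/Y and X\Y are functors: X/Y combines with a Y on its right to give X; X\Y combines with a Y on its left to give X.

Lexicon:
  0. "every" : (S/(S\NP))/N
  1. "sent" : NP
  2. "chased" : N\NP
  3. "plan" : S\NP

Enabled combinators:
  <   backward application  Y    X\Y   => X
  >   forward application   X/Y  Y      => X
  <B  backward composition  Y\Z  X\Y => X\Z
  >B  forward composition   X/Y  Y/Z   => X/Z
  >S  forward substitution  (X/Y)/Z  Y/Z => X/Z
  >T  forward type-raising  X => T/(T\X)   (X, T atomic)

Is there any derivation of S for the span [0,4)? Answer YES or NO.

[0,4] S   >
  [0,3] S/(S\NP)   >
    [0,1] "every" : (S/(S\NP))/N
    [1,3] N   >
      [1,2] N/(N\NP)   >T
        [1,2] "sent" : NP
      [2,3] "chased" : N\NP
  [3,4] "plan" : S\NP

YES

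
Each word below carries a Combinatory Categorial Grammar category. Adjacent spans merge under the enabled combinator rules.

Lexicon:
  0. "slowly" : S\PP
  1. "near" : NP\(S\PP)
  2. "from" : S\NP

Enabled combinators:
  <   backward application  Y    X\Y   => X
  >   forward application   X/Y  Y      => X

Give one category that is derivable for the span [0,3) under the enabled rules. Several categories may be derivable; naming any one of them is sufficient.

S

[0,3] S   <
  [0,2] NP   <
    [0,1] "slowly" : S\PP
    [1,2] "near" : NP\(S\PP)
  [2,3] "from" : S\NP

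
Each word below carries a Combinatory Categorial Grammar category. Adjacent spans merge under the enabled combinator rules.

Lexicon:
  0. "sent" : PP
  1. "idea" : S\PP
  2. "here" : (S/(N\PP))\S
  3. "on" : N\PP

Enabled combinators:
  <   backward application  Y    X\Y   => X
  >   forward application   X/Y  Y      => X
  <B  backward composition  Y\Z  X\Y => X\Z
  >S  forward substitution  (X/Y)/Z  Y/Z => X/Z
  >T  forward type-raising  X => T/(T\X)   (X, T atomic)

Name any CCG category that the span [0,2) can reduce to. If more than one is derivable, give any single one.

[0,4] S   >
  [0,3] S/(N\PP)   <
    [0,2] S   <
      [0,1] "sent" : PP
      [1,2] "idea" : S\PP
    [2,3] "here" : (S/(N\PP))\S
  [3,4] "on" : N\PP

S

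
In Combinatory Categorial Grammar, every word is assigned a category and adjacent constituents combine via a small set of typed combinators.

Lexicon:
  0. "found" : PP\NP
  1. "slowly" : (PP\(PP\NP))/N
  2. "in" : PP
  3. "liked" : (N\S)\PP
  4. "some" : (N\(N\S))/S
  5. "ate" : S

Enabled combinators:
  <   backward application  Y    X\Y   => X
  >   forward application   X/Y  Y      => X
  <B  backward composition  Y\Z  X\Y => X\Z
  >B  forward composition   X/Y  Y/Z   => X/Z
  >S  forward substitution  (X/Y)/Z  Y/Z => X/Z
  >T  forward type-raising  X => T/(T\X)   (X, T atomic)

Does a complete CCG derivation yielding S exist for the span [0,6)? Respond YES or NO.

NO

PP\NP (PP\(PP\NP))/N PP (N\S)\PP (N\(N\S))/S S
CKY chart[0,6] = {N/(N\PP), NP/(NP\PP), PP, PP/(PP\PP), S/(S\PP)}; S ∉ chart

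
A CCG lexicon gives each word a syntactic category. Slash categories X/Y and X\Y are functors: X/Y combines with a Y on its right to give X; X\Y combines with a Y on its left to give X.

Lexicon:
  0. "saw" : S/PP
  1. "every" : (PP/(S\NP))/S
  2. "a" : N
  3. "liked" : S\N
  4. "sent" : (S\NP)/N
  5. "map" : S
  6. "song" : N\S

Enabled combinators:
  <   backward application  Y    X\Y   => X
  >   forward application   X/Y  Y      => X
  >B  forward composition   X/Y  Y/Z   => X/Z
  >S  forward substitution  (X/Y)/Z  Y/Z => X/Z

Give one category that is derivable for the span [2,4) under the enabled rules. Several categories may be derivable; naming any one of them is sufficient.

S

[0,7] S   >
  [0,1] "saw" : S/PP
  [1,7] PP   >
    [1,4] PP/(S\NP)   >
      [1,2] "every" : (PP/(S\NP))/S
      [2,4] S   <
        [2,3] "a" : N
        [3,4] "liked" : S\N
    [4,7] S\NP   >
      [4,5] "sent" : (S\NP)/N
      [5,7] N   <
        [5,6] "map" : S
        [6,7] "song" : N\S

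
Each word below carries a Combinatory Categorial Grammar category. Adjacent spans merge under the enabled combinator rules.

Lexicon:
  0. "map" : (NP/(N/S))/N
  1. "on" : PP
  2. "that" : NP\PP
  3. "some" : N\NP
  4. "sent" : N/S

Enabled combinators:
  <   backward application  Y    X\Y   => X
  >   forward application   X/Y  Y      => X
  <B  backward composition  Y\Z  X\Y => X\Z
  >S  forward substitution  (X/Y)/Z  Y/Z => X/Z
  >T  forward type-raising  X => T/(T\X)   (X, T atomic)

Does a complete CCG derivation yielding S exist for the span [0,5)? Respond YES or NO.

(NP/(N/S))/N PP NP\PP N\NP N/S
CKY chart[0,5] = {N/(N\NP), NP, NP/(NP\NP), PP/(PP\NP), S/(S\NP)}; S ∉ chart

NO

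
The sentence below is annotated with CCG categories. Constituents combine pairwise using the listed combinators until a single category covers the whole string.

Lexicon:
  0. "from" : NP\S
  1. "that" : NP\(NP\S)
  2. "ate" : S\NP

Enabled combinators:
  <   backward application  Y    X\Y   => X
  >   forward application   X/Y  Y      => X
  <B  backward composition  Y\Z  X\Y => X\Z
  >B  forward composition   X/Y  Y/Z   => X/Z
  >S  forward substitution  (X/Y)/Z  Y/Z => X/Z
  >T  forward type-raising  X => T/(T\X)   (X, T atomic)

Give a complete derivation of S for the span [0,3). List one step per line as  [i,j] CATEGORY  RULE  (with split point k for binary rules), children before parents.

[0,3] S   <
  [0,2] NP   <
    [0,1] "from" : NP\S
    [1,2] "that" : NP\(NP\S)
  [2,3] "ate" : S\NP

[0,1] NP\S  lex  "from"
[1,2] NP\(NP\S)  lex  "that"
[0,2] NP  <  k=1
[2,3] S\NP  lex  "ate"
[0,3] S  <  k=2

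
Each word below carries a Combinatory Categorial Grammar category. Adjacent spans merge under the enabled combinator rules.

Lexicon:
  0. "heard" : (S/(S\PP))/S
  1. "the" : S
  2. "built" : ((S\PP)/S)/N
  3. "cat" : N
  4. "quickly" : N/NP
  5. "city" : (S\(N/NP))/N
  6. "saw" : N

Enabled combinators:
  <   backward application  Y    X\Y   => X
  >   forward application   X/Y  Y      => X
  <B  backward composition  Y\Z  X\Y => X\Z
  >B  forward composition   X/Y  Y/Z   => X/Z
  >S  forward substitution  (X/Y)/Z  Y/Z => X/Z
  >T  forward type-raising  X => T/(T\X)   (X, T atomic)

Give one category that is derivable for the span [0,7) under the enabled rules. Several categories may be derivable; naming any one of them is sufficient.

S

[0,7] S   >
  [0,2] S/(S\PP)   >
    [0,1] "heard" : (S/(S\PP))/S
    [1,2] "the" : S
  [2,7] S\PP   >
    [2,4] (S\PP)/S   >
      [2,3] "built" : ((S\PP)/S)/N
      [3,4] "cat" : N
    [4,7] S   <
      [4,5] "quickly" : N/NP
      [5,7] S\(N/NP)   >
        [5,6] "city" : (S\(N/NP))/N
        [6,7] "saw" : N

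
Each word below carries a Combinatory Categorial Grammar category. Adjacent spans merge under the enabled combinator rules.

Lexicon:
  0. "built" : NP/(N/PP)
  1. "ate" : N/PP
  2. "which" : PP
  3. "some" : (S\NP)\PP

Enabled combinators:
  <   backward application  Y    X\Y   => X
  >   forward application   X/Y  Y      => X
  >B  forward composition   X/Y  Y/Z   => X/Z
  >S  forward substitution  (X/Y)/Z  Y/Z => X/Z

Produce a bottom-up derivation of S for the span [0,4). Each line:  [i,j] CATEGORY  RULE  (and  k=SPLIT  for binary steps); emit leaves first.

[0,1] NP/(N/PP)  lex  "built"
[1,2] N/PP  lex  "ate"
[0,2] NP  >  k=1
[2,3] PP  lex  "which"
[3,4] (S\NP)\PP  lex  "some"
[2,4] S\NP  <  k=3
[0,4] S  <  k=2

[0,4] S   <
  [0,2] NP   >
    [0,1] "built" : NP/(N/PP)
    [1,2] "ate" : N/PP
  [2,4] S\NP   <
    [2,3] "which" : PP
    [3,4] "some" : (S\NP)\PP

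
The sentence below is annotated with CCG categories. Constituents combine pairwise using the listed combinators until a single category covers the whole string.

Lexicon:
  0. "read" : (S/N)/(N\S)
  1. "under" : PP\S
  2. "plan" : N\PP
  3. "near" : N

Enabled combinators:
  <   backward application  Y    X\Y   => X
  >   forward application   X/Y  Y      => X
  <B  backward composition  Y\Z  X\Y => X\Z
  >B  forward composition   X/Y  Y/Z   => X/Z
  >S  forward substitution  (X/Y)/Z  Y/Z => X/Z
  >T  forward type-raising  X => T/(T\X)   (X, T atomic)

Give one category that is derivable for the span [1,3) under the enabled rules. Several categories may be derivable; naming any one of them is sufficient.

[0,4] S   >
  [0,3] S/N   >
    [0,1] "read" : (S/N)/(N\S)
    [1,3] N\S   <B
      [1,2] "under" : PP\S
      [2,3] "plan" : N\PP
  [3,4] "near" : N

N\S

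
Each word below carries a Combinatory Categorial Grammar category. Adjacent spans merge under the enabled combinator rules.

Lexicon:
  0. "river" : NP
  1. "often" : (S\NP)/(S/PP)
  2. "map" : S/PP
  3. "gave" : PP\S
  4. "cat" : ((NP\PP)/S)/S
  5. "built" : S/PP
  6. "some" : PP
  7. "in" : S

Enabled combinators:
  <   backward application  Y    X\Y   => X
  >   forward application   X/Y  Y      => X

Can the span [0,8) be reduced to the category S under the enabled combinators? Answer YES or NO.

NP (S\NP)/(S/PP) S/PP PP\S ((NP\PP)/S)/S S/PP PP S
CKY chart[0,8] = {NP}; S ∉ chart

NO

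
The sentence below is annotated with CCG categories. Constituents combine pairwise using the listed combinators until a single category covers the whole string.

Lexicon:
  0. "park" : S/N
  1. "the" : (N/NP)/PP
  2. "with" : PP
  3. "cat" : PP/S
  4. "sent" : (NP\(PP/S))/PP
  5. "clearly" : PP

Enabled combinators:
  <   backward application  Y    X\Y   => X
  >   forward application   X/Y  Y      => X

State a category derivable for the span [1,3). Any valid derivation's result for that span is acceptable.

[0,6] S   >
  [0,1] "park" : S/N
  [1,6] N   >
    [1,3] N/NP   >
      [1,2] "the" : (N/NP)/PP
      [2,3] "with" : PP
    [3,6] NP   <
      [3,4] "cat" : PP/S
      [4,6] NP\(PP/S)   >
        [4,5] "sent" : (NP\(PP/S))/PP
        [5,6] "clearly" : PP

N/NP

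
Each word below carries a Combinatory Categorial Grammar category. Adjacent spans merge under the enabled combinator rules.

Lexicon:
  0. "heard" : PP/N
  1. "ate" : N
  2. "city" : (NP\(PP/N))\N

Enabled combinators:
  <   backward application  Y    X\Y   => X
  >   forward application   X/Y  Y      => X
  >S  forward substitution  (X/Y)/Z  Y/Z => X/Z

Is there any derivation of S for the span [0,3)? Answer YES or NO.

NO

PP/N N (NP\(PP/N))\N
CKY chart[0,3] = {NP}; S ∉ chart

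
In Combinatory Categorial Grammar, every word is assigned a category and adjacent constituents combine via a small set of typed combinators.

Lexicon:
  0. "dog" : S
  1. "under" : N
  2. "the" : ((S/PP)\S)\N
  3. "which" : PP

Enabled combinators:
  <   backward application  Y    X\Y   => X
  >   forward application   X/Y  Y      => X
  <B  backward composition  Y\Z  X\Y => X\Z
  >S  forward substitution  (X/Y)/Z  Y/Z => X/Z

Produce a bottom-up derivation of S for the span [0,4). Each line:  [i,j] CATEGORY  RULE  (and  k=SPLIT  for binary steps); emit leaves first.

[0,4] S   >
  [0,3] S/PP   <
    [0,1] "dog" : S
    [1,3] (S/PP)\S   <
      [1,2] "under" : N
      [2,3] "the" : ((S/PP)\S)\N
  [3,4] "which" : PP

[0,1] S  lex  "dog"
[1,2] N  lex  "under"
[2,3] ((S/PP)\S)\N  lex  "the"
[1,3] (S/PP)\S  <  k=2
[0,3] S/PP  <  k=1
[3,4] PP  lex  "which"
[0,4] S  >  k=3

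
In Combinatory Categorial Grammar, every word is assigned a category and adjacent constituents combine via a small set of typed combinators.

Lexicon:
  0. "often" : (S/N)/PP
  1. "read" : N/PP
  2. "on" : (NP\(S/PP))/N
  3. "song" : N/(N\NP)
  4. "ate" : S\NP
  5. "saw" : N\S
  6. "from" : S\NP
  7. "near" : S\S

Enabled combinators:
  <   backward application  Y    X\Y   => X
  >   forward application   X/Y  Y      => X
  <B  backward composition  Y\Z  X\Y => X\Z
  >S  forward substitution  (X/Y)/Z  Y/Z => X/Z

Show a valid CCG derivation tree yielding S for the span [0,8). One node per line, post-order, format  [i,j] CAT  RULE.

[0,1] (S/N)/PP  lex  "often"
[1,2] N/PP  lex  "read"
[0,2] S/PP  >S  k=1
[2,3] (NP\(S/PP))/N  lex  "on"
[3,4] N/(N\NP)  lex  "song"
[4,5] S\NP  lex  "ate"
[5,6] N\S  lex  "saw"
[4,6] N\NP  <B  k=5
[3,6] N  >  k=4
[2,6] NP\(S/PP)  >  k=3
[0,6] NP  <  k=2
[6,7] S\NP  lex  "from"
[7,8] S\S  lex  "near"
[6,8] S\NP  <B  k=7
[0,8] S  <  k=6

[0,8] S   <
  [0,6] NP   <
    [0,2] S/PP   >S
      [0,1] "often" : (S/N)/PP
      [1,2] "read" : N/PP
    [2,6] NP\(S/PP)   >
      [2,3] "on" : (NP\(S/PP))/N
      [3,6] N   >
        [3,4] "song" : N/(N\NP)
        [4,6] N\NP   <B
          [4,5] "ate" : S\NP
          [5,6] "saw" : N\S
  [6,8] S\NP   <B
    [6,7] "from" : S\NP
    [7,8] "near" : S\S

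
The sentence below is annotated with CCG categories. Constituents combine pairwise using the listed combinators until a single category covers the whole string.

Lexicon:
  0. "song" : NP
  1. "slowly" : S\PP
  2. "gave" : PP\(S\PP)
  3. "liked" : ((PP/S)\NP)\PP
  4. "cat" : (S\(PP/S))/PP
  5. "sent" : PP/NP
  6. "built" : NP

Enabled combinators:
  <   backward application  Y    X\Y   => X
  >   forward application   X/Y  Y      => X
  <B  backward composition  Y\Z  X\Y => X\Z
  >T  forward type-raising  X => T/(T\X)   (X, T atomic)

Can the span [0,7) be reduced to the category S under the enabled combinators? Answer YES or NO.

[0,7] S   <
  [0,4] PP/S   <
    [0,1] "song" : NP
    [1,4] (PP/S)\NP   <
      [1,3] PP   <
        [1,2] "slowly" : S\PP
        [2,3] "gave" : PP\(S\PP)
      [3,4] "liked" : ((PP/S)\NP)\PP
  [4,7] S\(PP/S)   >
    [4,5] "cat" : (S\(PP/S))/PP
    [5,7] PP   >
      [5,6] "sent" : PP/NP
      [6,7] "built" : NP

YES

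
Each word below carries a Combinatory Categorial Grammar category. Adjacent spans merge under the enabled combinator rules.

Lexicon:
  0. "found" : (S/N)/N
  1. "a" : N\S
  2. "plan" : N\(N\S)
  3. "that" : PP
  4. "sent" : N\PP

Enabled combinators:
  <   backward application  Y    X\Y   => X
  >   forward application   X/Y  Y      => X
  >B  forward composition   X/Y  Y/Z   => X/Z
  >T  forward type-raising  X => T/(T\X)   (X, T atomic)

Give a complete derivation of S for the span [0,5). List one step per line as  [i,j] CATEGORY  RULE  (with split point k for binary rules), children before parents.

[0,5] S   >
  [0,3] S/N   >
    [0,1] "found" : (S/N)/N
    [1,3] N   <
      [1,2] "a" : N\S
      [2,3] "plan" : N\(N\S)
  [3,5] N   >
    [3,4] N/(N\PP)   >T
      [3,4] "that" : PP
    [4,5] "sent" : N\PP

[0,1] (S/N)/N  lex  "found"
[1,2] N\S  lex  "a"
[2,3] N\(N\S)  lex  "plan"
[1,3] N  <  k=2
[0,3] S/N  >  k=1
[3,4] PP  lex  "that"
[3,4] N/(N\PP)  >T
[4,5] N\PP  lex  "sent"
[3,5] N  >  k=4
[0,5] S  >  k=3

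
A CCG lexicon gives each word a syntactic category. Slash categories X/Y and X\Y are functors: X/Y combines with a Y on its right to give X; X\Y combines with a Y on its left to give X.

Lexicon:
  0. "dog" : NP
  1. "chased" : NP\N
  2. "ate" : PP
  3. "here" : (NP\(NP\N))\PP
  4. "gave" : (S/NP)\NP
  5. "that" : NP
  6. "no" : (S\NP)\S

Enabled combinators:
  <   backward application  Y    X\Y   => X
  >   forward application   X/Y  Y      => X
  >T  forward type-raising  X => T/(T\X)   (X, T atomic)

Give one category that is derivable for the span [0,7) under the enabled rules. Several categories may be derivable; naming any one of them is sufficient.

[0,7] S   <
  [0,1] "dog" : NP
  [1,7] S\NP   <
    [1,6] S   >
      [1,5] S/NP   <
        [1,4] NP   <
          [1,2] "chased" : NP\N
          [2,4] NP\(NP\N)   <
            [2,3] "ate" : PP
            [3,4] "here" : (NP\(NP\N))\PP
        [4,5] "gave" : (S/NP)\NP
      [5,6] "that" : NP
    [6,7] "no" : (S\NP)\S

S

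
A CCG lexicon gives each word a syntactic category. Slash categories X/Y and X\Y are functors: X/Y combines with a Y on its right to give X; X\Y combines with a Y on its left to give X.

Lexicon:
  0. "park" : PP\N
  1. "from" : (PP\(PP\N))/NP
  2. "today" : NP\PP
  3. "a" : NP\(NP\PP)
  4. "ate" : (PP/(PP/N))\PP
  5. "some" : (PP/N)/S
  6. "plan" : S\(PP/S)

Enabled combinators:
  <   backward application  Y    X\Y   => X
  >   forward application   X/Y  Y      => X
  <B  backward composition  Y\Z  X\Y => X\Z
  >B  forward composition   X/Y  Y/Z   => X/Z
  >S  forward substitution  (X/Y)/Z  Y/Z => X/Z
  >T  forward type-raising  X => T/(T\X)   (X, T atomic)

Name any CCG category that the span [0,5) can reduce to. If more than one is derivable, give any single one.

[0,7] S   <
  [0,6] PP/S   >B
    [0,5] PP/(PP/N)   <
      [0,4] PP   <
        [0,1] "park" : PP\N
        [1,4] PP\(PP\N)   >
          [1,2] "from" : (PP\(PP\N))/NP
          [2,4] NP   <
            [2,3] "today" : NP\PP
            [3,4] "a" : NP\(NP\PP)
      [4,5] "ate" : (PP/(PP/N))\PP
    [5,6] "some" : (PP/N)/S
  [6,7] "plan" : S\(PP/S)

PP/(PP/N)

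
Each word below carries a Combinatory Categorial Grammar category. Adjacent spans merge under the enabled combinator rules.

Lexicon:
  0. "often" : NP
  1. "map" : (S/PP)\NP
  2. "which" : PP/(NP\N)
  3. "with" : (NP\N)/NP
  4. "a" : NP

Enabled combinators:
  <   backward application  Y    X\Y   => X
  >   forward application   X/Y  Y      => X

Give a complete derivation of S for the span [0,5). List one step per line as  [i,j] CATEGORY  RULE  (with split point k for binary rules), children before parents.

[0,5] S   >
  [0,2] S/PP   <
    [0,1] "often" : NP
    [1,2] "map" : (S/PP)\NP
  [2,5] PP   >
    [2,3] "which" : PP/(NP\N)
    [3,5] NP\N   >
      [3,4] "with" : (NP\N)/NP
      [4,5] "a" : NP

[0,1] NP  lex  "often"
[1,2] (S/PP)\NP  lex  "map"
[0,2] S/PP  <  k=1
[2,3] PP/(NP\N)  lex  "which"
[3,4] (NP\N)/NP  lex  "with"
[4,5] NP  lex  "a"
[3,5] NP\N  >  k=4
[2,5] PP  >  k=3
[0,5] S  >  k=2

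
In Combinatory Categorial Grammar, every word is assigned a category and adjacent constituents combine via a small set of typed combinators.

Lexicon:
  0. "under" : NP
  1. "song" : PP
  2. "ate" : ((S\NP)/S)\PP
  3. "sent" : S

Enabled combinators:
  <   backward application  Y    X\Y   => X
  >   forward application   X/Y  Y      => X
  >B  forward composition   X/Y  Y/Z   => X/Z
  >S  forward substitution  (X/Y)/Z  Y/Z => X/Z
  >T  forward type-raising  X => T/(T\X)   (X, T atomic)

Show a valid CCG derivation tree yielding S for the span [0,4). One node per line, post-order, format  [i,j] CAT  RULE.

[0,1] NP  lex  "under"
[1,2] PP  lex  "song"
[2,3] ((S\NP)/S)\PP  lex  "ate"
[1,3] (S\NP)/S  <  k=2
[3,4] S  lex  "sent"
[1,4] S\NP  >  k=3
[0,4] S  <  k=1

[0,4] S   <
  [0,1] "under" : NP
  [1,4] S\NP   >
    [1,3] (S\NP)/S   <
      [1,2] "song" : PP
      [2,3] "ate" : ((S\NP)/S)\PP
    [3,4] "sent" : S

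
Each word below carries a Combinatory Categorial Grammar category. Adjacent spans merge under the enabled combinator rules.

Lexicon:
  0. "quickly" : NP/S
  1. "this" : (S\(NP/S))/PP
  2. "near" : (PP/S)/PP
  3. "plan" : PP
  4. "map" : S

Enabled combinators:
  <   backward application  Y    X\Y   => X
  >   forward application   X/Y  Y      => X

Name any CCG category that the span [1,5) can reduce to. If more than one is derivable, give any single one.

S\(NP/S)

[0,5] S   <
  [0,1] "quickly" : NP/S
  [1,5] S\(NP/S)   >
    [1,2] "this" : (S\(NP/S))/PP
    [2,5] PP   >
      [2,4] PP/S   >
        [2,3] "near" : (PP/S)/PP
        [3,4] "plan" : PP
      [4,5] "map" : S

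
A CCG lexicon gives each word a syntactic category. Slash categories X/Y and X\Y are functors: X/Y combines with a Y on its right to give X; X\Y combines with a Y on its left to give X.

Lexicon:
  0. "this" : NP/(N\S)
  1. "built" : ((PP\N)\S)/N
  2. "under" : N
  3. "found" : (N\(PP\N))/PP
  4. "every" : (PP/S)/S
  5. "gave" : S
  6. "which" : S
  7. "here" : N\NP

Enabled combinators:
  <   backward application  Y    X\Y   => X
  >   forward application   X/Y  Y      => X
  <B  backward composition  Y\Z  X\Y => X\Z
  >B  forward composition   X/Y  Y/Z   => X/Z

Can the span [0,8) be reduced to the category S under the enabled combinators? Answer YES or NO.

NO

NP/(N\S) ((PP\N)\S)/N N (N\(PP\N))/PP (PP/S)/S S S N\NP
CKY chart[0,8] = {N}; S ∉ chart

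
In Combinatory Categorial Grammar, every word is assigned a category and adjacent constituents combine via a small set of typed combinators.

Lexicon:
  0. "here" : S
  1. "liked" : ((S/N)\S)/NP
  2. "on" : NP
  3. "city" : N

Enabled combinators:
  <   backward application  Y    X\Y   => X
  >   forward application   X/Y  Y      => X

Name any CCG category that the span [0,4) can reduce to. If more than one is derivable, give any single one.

[0,4] S   >
  [0,3] S/N   <
    [0,1] "here" : S
    [1,3] (S/N)\S   >
      [1,2] "liked" : ((S/N)\S)/NP
      [2,3] "on" : NP
  [3,4] "city" : N

S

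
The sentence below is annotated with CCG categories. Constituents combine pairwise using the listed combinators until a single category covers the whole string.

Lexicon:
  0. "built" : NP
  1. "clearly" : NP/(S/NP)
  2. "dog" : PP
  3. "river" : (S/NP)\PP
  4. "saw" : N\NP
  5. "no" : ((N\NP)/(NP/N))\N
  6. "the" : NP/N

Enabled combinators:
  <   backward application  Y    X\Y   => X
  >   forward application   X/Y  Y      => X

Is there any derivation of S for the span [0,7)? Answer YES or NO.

NO

NP NP/(S/NP) PP (S/NP)\PP N\NP ((N\NP)/(NP/N))\N NP/N
CKY chart[0,7] = {N}; S ∉ chart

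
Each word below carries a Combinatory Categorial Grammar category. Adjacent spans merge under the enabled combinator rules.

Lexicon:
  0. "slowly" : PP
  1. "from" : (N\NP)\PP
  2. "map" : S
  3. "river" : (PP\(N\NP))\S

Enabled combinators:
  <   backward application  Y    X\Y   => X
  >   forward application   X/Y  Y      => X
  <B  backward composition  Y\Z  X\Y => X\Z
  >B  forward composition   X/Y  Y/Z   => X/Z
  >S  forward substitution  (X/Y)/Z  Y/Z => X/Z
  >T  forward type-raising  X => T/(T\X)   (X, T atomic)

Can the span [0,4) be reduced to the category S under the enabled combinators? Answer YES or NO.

PP (N\NP)\PP S (PP\(N\NP))\S
CKY chart[0,4] = {N/(N\PP), NP/(NP\PP), PP, PP/(PP\PP), S/(S\PP)}; S ∉ chart

NO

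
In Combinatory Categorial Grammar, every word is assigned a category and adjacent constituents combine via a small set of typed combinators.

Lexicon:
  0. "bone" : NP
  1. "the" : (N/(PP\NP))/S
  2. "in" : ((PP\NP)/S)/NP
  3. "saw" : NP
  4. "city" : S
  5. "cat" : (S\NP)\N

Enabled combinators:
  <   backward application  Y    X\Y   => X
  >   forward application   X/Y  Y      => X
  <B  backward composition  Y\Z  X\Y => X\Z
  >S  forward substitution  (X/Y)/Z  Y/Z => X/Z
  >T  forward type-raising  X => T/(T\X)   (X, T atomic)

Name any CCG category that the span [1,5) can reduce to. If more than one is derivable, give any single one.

[0,6] S   >
  [0,1] S/(S\NP)   >T
    [0,1] "bone" : NP
  [1,6] S\NP   <
    [1,5] N   >
      [1,4] N/S   >S
        [1,2] "the" : (N/(PP\NP))/S
        [2,4] (PP\NP)/S   >
          [2,3] "in" : ((PP\NP)/S)/NP
          [3,4] "saw" : NP
      [4,5] "city" : S
    [5,6] "cat" : (S\NP)\N

N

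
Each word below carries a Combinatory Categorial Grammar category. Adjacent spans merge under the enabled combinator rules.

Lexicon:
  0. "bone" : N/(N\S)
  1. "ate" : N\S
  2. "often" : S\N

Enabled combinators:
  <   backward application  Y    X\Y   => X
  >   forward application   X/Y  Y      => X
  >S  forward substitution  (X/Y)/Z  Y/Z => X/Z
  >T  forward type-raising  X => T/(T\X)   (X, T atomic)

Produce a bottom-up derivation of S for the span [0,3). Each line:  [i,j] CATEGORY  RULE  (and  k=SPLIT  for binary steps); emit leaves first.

[0,1] N/(N\S)  lex  "bone"
[1,2] N\S  lex  "ate"
[0,2] N  >  k=1
[2,3] S\N  lex  "often"
[0,3] S  <  k=2

[0,3] S   <
  [0,2] N   >
    [0,1] "bone" : N/(N\S)
    [1,2] "ate" : N\S
  [2,3] "often" : S\N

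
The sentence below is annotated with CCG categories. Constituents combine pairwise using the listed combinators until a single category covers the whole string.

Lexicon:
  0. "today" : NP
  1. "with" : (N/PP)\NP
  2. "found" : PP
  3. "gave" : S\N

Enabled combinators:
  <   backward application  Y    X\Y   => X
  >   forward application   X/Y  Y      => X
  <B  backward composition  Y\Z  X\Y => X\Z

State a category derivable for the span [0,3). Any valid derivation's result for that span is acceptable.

[0,4] S   <
  [0,3] N   >
    [0,2] N/PP   <
      [0,1] "today" : NP
      [1,2] "with" : (N/PP)\NP
    [2,3] "found" : PP
  [3,4] "gave" : S\N

N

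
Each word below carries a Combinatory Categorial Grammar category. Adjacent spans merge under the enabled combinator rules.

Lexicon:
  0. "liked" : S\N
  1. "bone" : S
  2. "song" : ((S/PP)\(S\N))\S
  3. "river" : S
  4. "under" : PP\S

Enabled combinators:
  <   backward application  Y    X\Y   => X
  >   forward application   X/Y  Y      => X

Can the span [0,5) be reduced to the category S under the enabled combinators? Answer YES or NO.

[0,5] S   >
  [0,3] S/PP   <
    [0,1] "liked" : S\N
    [1,3] (S/PP)\(S\N)   <
      [1,2] "bone" : S
      [2,3] "song" : ((S/PP)\(S\N))\S
  [3,5] PP   <
    [3,4] "river" : S
    [4,5] "under" : PP\S

YES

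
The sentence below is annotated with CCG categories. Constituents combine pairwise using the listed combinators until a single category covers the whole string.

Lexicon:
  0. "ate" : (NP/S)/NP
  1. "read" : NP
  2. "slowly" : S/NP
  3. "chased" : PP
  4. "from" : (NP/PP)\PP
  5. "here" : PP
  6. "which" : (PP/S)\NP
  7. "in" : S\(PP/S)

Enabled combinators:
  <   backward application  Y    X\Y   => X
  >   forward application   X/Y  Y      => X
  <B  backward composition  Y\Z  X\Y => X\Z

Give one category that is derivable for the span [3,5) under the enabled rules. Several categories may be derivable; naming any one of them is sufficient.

[0,8] S   <
  [0,6] NP   >
    [0,2] NP/S   >
      [0,1] "ate" : (NP/S)/NP
      [1,2] "read" : NP
    [2,6] S   >
      [2,3] "slowly" : S/NP
      [3,6] NP   >
        [3,5] NP/PP   <
          [3,4] "chased" : PP
          [4,5] "from" : (NP/PP)\PP
        [5,6] "here" : PP
  [6,8] S\NP   <B
    [6,7] "which" : (PP/S)\NP
    [7,8] "in" : S\(PP/S)

NP/PP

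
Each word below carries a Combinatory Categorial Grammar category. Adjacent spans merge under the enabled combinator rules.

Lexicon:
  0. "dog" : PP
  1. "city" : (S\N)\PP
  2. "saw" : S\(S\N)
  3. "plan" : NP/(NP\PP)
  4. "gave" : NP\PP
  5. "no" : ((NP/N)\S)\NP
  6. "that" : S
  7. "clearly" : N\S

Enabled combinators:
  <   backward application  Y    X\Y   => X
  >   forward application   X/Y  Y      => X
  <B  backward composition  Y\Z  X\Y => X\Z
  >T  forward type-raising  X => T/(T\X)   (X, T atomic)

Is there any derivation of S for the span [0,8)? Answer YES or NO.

PP (S\N)\PP S\(S\N) NP/(NP\PP) NP\PP ((NP/N)\S)\NP S N\S
CKY chart[0,8] = {N/(N\NP), NP, NP/(NP\NP), PP/(PP\NP), S/(S\NP)}; S ∉ chart

NO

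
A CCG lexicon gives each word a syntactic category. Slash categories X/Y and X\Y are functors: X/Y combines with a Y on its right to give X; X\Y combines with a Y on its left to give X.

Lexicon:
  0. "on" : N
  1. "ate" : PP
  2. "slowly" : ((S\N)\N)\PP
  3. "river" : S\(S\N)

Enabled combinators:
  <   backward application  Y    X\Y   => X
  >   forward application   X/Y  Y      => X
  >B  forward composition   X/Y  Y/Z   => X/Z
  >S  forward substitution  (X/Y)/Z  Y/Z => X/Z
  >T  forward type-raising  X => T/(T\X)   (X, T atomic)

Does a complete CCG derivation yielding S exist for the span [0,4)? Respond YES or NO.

YES

[0,4] S   <
  [0,3] S\N   <
    [0,1] "on" : N
    [1,3] (S\N)\N   <
      [1,2] "ate" : PP
      [2,3] "slowly" : ((S\N)\N)\PP
  [3,4] "river" : S\(S\N)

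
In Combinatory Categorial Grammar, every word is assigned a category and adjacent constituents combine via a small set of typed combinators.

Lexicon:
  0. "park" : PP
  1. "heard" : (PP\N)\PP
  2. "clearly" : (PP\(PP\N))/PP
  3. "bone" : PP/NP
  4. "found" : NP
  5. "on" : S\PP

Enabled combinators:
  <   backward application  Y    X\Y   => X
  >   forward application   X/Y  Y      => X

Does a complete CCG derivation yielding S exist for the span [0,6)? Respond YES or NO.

[0,6] S   <
  [0,5] PP   <
    [0,2] PP\N   <
      [0,1] "park" : PP
      [1,2] "heard" : (PP\N)\PP
    [2,5] PP\(PP\N)   >
      [2,3] "clearly" : (PP\(PP\N))/PP
      [3,5] PP   >
        [3,4] "bone" : PP/NP
        [4,5] "found" : NP
  [5,6] "on" : S\PP

YES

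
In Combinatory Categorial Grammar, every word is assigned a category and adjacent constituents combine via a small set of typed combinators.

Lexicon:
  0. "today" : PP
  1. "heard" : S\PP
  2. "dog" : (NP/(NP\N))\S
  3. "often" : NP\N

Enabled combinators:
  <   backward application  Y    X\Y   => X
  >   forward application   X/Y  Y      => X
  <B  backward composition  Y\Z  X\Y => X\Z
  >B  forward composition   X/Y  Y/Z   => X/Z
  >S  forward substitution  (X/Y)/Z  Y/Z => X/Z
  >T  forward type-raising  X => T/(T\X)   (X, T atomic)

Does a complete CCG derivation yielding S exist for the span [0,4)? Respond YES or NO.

NO

PP S\PP (NP/(NP\N))\S NP\N
CKY chart[0,4] = {N/(N\NP), NP, NP/(NP\NP), PP/(PP\NP), S/(S\NP)}; S ∉ chart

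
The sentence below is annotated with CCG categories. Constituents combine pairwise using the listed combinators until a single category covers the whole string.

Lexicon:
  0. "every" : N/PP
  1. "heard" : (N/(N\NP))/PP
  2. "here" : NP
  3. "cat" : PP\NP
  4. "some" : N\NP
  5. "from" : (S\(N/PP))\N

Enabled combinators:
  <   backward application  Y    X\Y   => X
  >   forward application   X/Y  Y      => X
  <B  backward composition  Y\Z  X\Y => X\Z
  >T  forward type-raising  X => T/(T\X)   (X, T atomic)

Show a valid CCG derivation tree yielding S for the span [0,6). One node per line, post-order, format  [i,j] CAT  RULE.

[0,6] S   <
  [0,1] "every" : N/PP
  [1,6] S\(N/PP)   <
    [1,5] N   >
      [1,4] N/(N\NP)   >
        [1,2] "heard" : (N/(N\NP))/PP
        [2,4] PP   <
          [2,3] "here" : NP
          [3,4] "cat" : PP\NP
      [4,5] "some" : N\NP
    [5,6] "from" : (S\(N/PP))\N

[0,1] N/PP  lex  "every"
[1,2] (N/(N\NP))/PP  lex  "heard"
[2,3] NP  lex  "here"
[3,4] PP\NP  lex  "cat"
[2,4] PP  <  k=3
[1,4] N/(N\NP)  >  k=2
[4,5] N\NP  lex  "some"
[1,5] N  >  k=4
[5,6] (S\(N/PP))\N  lex  "from"
[1,6] S\(N/PP)  <  k=5
[0,6] S  <  k=1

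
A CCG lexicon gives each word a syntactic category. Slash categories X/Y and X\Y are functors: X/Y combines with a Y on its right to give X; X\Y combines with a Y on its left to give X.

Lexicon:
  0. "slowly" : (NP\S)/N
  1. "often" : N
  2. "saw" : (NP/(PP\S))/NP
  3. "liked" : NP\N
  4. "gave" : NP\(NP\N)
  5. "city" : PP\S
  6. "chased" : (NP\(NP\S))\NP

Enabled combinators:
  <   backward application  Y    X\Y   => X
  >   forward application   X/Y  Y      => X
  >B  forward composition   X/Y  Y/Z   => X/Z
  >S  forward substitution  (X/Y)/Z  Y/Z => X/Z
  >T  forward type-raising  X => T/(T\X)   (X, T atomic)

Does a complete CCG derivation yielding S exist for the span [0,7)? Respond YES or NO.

NO

(NP\S)/N N (NP/(PP\S))/NP NP\N NP\(NP\N) PP\S (NP\(NP\S))\NP
CKY chart[0,7] = {N/(N\NP), NP, NP/(NP\NP), PP/(PP\NP), S/(S\NP)}; S ∉ chart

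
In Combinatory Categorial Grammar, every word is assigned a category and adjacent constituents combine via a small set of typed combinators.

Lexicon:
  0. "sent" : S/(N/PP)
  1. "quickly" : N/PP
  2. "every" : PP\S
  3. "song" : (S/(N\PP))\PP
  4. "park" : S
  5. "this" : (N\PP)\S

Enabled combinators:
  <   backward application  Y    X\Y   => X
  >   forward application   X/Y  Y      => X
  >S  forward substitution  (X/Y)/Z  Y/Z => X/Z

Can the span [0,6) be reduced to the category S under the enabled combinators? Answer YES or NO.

YES

[0,6] S   >
  [0,4] S/(N\PP)   <
    [0,3] PP   <
      [0,2] S   >
        [0,1] "sent" : S/(N/PP)
        [1,2] "quickly" : N/PP
      [2,3] "every" : PP\S
    [3,4] "song" : (S/(N\PP))\PP
  [4,6] N\PP   <
    [4,5] "park" : S
    [5,6] "this" : (N\PP)\S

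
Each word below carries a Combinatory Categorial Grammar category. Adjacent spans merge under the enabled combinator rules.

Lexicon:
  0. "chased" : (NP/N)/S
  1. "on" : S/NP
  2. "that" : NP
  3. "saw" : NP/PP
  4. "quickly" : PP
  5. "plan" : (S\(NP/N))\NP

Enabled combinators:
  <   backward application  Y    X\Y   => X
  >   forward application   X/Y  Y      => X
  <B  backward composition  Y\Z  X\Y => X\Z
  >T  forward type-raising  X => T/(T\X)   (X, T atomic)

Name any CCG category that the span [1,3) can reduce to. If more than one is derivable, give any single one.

[0,6] S   <
  [0,3] NP/N   >
    [0,1] "chased" : (NP/N)/S
    [1,3] S   >
      [1,2] "on" : S/NP
      [2,3] "that" : NP
  [3,6] S\(NP/N)   <
    [3,5] NP   >
      [3,4] "saw" : NP/PP
      [4,5] "quickly" : PP
    [5,6] "plan" : (S\(NP/N))\NP

S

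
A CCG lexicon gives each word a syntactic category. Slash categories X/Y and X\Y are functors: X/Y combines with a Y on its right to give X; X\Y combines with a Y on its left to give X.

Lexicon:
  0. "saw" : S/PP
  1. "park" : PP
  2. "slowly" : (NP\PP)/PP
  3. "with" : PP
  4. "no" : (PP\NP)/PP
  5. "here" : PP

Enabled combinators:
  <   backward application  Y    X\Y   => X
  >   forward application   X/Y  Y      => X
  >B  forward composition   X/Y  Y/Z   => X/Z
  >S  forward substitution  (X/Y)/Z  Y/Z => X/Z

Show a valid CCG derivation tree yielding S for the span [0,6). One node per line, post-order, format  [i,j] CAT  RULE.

[0,1] S/PP  lex  "saw"
[1,2] PP  lex  "park"
[2,3] (NP\PP)/PP  lex  "slowly"
[3,4] PP  lex  "with"
[2,4] NP\PP  >  k=3
[1,4] NP  <  k=2
[4,5] (PP\NP)/PP  lex  "no"
[5,6] PP  lex  "here"
[4,6] PP\NP  >  k=5
[1,6] PP  <  k=4
[0,6] S  >  k=1

[0,6] S   >
  [0,1] "saw" : S/PP
  [1,6] PP   <
    [1,4] NP   <
      [1,2] "park" : PP
      [2,4] NP\PP   >
        [2,3] "slowly" : (NP\PP)/PP
        [3,4] "with" : PP
    [4,6] PP\NP   >
      [4,5] "no" : (PP\NP)/PP
      [5,6] "here" : PP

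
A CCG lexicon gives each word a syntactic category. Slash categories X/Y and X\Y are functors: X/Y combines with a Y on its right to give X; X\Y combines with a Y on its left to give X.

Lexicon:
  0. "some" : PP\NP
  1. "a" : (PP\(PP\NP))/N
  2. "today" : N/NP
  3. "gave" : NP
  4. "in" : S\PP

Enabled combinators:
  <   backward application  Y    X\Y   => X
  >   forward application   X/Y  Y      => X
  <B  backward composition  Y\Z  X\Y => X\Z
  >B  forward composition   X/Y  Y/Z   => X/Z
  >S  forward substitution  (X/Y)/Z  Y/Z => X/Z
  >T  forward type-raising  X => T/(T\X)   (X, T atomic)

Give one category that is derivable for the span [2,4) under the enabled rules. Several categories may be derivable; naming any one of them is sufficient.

N

[0,5] S   <
  [0,4] PP   <
    [0,1] "some" : PP\NP
    [1,4] PP\(PP\NP)   >
      [1,2] "a" : (PP\(PP\NP))/N
      [2,4] N   >
        [2,3] "today" : N/NP
        [3,4] "gave" : NP
  [4,5] "in" : S\PP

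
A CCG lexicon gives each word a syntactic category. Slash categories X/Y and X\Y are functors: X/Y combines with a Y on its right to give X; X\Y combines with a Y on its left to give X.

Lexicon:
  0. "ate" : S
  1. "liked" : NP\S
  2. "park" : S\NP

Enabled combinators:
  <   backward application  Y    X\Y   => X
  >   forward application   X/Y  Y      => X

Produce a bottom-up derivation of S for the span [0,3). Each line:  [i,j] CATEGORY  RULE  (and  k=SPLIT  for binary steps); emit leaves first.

[0,3] S   <
  [0,2] NP   <
    [0,1] "ate" : S
    [1,2] "liked" : NP\S
  [2,3] "park" : S\NP

[0,1] S  lex  "ate"
[1,2] NP\S  lex  "liked"
[0,2] NP  <  k=1
[2,3] S\NP  lex  "park"
[0,3] S  <  k=2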